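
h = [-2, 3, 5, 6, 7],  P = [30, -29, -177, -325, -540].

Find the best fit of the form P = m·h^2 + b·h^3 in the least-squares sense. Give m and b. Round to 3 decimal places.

m = 2.913, b = -1.991

Normal-equation sums: Σh^2·h^2 = 4419, Σh^2·h^3 = 27919, Σh^3·h^3 = 180723.
For AᵀP: Σh^2·P = -42726, Σh^3·P = -278568.
Eliminating b: 180723·(row 1) − 27919·(row 2) gives 19144376·m = 180723·(-42726) − 27919·(-278568) = 55769094, so m = 27884547/9572188.
Then b = ((-278568) − 27919·(27884547/9572188))/180723 = -19062399/9572188.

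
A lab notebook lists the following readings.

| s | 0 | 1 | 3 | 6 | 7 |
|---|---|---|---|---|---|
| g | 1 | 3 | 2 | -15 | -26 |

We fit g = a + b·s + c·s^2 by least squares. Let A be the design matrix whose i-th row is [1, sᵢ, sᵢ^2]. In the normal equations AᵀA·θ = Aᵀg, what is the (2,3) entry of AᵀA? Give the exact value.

Row 2 ↔ basis s, column 3 ↔ basis s^2, so (AᵀA)_{2,3} = Σᵢ (s)·(s^2) = (0)·(0) + (1)·(1) + (3)·(9) + (6)·(36) + (7)·(49) = 587.

587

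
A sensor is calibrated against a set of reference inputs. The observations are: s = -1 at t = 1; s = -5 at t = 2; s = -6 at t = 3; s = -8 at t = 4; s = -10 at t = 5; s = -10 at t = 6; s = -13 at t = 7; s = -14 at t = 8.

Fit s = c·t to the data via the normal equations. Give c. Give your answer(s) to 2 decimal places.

c = -1.83

Forming AᵀA = [[204]] and Aᵀs = [-374]ᵀ gives AᵀA·[c]ᵀ = Aᵀs.
c = (-374)/204 = -1.83333.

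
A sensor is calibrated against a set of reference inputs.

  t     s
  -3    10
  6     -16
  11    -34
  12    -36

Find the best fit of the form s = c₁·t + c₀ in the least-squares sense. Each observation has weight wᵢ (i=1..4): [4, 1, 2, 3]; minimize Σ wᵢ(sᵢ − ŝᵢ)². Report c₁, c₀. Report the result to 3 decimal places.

With design matrix X, XᵀWX = [[746, 52]; [52, 10]] and XᵀWs = [-2260, -152]ᵀ.
Δ = 746·10 − 52² = 4756.
c₁ = ((-2260)·10 − 52·(-152))/4756 = -3674/1189; c₀ = (746·(-152) − 52·(-2260))/4756 = 1032/1189.

c₁ = -3.090, c₀ = 0.868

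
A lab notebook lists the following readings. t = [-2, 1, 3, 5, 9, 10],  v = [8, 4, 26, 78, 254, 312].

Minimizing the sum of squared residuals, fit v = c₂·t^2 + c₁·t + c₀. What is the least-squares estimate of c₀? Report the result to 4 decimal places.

c₀ = -2.1379

Forming MᵀM = [[17284, 1874, 220]; [1874, 220, 26]; [220, 26, 6]] and Mᵀv = [53994, 5862, 682]ᵀ gives MᵀM·[c₂, c₁, c₀]ᵀ = Mᵀv.
Row-reducing yields c₂ = 108809/35425, c₁ = 26011/35425, c₀ = -75736/35425.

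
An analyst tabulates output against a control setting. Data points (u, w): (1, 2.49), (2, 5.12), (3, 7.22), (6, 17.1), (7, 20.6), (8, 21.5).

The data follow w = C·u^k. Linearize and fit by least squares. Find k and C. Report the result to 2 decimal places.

Taking logs, ln w = k·ln u + ln C, so regress ln w on ln u.
XᵀX = [[13.0084, 7.6089]; [7.6089, 6]], rhs = [20.6575, 13.4547]ᵀ  (here Σln u = 7.6089, Σ(ln u)² = 13.0084, Σln w = 13.4547, Σln u·ln w = 20.6575).
Slope k = (n·Σln u·ln w − Σln u·Σln w)/(n·Σ(ln u)² − (Σln u)²) = (6·20.6575 − 7.6089·13.4547)/20.1558 = 1.07017; ln C = (Σln w − k·Σln u)/n = 0.88532, so C = exp(0.88532) = 2.42377.

k = 1.07, C = 2.42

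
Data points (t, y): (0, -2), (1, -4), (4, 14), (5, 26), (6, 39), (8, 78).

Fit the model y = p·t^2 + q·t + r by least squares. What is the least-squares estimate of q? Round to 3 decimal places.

AᵀA·[p, q, r]ᵀ = Aᵀy reads: 6274·p + 918·q + 142·r = 7266;  918·p + 142·q + 24·r = 1040;  142·p + 24·q + 6·r = 151.
Solving the 3×3 system (Gaussian elimination) gives p = 25871/17270, q = -6631/3454, r = -22516/8635.

q = -1.920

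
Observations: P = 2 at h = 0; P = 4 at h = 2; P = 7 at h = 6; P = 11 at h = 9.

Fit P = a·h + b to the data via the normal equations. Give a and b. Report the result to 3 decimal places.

a = 0.964, b = 1.903

Sums needed: Σh·h = 121, Σh = 17, Σ1 = 4.
Right-hand side: Σh·P = 149, ΣP = 24.
Determinant 121·4 − 17² = 195.
a = (149·4 − 17·24)/195 = 188/195; b = (121·24 − 17·149)/195 = 371/195.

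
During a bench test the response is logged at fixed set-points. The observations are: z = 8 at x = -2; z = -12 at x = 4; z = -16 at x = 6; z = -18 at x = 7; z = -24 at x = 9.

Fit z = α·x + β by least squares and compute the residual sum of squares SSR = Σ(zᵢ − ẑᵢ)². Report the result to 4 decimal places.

SSR = 5.0960

Setting ∂/∂α … = 0 gives: 186·α + 24·β = -502;  24·α + 5·β = -62.
Δ = 186·5 − 24² = 354.
α = ((-502)·5 − 24·(-62))/354 = -511/177; β = (186·(-62) − 24·(-502))/354 = 86/59.
Residuals: 136/177, -338/177, -8/59, 133/177, 31/59; SSR = 902/177.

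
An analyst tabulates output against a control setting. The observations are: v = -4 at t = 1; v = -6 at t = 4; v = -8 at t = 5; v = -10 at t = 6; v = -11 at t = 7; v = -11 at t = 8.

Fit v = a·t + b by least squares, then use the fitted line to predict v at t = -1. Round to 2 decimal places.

v̂ = -1.40

AᵀA·[a, b]ᵀ = Aᵀv reads: 191·a + 31·b = -293;  31·a + 6·b = -50.
(Σt·t = 191, Σt = 31, Σ1 = 6, Σt·v = -293, Σv = -50.)
Determinant 191·6 − 31² = 185.
a = ((-293)·6 − 31·(-50))/185 = -208/185; b = (191·(-50) − 31·(-293))/185 = -467/185.
At t = -1: v̂ = (-208/185)·(-1) + (-467/185)·(1) = -7/5.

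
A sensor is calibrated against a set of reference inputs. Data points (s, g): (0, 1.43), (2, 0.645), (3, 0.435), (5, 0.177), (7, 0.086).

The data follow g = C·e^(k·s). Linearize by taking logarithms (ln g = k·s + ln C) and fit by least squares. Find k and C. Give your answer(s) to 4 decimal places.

Let Y = ln g. Fitting Y = k·s + ln C by least squares:
Σs = 17.0000, Σ(s)² = 87.0000, Σln g = -5.0983, Σs·ln g = -29.2061.
Equations: 87.0000·k + 17.0000·ln C = -29.2061;  17.0000·k + 5·ln C = -5.0983.
Δ = 87.0000·5 − (17.0000)² = 146.0000; k = (-29.2061·5 − 17.0000·-5.0983)/146.0000 = -0.40658, ln C = (87.0000·-5.0983 − 17.0000·-29.2061)/146.0000 = 0.36271, so C = exp(0.36271) = 1.43722.

k = -0.4066, C = 1.4372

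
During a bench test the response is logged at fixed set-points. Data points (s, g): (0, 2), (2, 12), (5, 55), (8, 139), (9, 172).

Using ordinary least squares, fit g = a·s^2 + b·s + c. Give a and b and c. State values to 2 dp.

The normal system XᵀX·[a, b, c]ᵀ = Xᵀg is [[11298, 1374, 174]; [1374, 174, 24]; [174, 24, 5]]·[a, b, c]ᵀ = [24251, 2959, 380]ᵀ.
Solving the 3×3 system (Gaussian elimination) gives a = 853/416, b = 641/1248, c = 453/208.

a = 2.05, b = 0.51, c = 2.18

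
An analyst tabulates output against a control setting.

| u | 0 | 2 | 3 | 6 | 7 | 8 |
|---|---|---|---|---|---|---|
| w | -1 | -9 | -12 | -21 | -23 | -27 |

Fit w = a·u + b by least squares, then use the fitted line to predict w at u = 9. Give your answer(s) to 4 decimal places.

Setting ∂/∂a … = 0 gives: 162·a + 26·b = -557;  26·a + 6·b = -93.
(Σu·u = 162, Σu = 26, Σ1 = 6, Σu·w = -557, Σw = -93.)
Δ = 162·6 − 26² = 296.
a = ((-557)·6 − 26·(-93))/296 = -231/74; b = (162·(-93) − 26·(-557))/296 = -73/37.
At u = 9: ŵ = (-231/74)·(9) + (-73/37)·(1) = -2225/74.

ŵ = -30.0676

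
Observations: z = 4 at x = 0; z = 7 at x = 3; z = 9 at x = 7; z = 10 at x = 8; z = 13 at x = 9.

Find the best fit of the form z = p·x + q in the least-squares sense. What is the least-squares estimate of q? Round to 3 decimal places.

Setting ∂/∂p … = 0 gives: 203·p + 27·q = 281;  27·p + 5·q = 43.
Eliminating q: 5·(row 1) − 27·(row 2) gives 286·p = 5·281 − 27·43 = 244, so p = 122/143.
Then q = (43 − 27·(122/143))/5 = 571/143.

q = 3.993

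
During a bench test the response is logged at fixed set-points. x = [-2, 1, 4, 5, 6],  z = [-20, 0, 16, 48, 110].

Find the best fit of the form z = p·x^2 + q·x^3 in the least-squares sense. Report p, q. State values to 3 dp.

Entries of MᵀM: Σx^2·x^2 = 2194, Σx^2·x^3 = 11894, Σx^3·x^3 = 66442.
Moment sums: Σx^2·z = 5336, Σx^3·z = 30944.
MᵀM·[p, q]ᵀ = Mᵀz becomes [[2194, 11894]; [11894, 66442]]·[p, q]ᵀ = [5336, 30944]ᵀ.
Eliminating q: 66442·(row 1) − 11894·(row 2) gives 4306512·p = 66442·5336 − 11894·30944 = -13513424, so p = -844589/269157.
Then q = (30944 − 11894·(-844589/269157))/66442 = 276547/269157.

p = -3.138, q = 1.027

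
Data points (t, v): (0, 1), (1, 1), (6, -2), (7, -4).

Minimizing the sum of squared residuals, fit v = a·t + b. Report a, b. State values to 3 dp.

From the data, Σt·t = 86, Σt = 14, Σ1 = 4.
Right-hand side: Σt·v = -39, Σv = -4.
Eliminating b: 4·(row 1) − 14·(row 2) gives 148·a = 4·(-39) − 14·(-4) = -100, so a = -25/37.
Then b = ((-4) − 14·(-25/37))/4 = 101/74.

a = -0.676, b = 1.365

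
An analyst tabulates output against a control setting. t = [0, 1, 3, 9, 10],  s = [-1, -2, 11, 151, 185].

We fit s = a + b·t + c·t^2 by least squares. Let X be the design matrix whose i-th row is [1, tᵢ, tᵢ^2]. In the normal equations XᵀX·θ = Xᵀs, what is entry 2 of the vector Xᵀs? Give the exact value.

Entry 2 ↔ basis t, so (Xᵀs)_{2} = Σᵢ (t)·sᵢ = (0)·(-1) + (1)·(-2) + (3)·(11) + (9)·(151) + (10)·(185) = 3240.

3240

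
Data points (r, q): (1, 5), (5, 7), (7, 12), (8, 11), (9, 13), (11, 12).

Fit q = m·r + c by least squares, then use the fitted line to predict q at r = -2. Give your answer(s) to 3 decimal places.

The normal system XᵀX·[m, c]ᵀ = Xᵀq is [[341, 41]; [41, 6]]·[m, c]ᵀ = [461, 60]ᵀ.
Δ = 341·6 − 41² = 365.
m = (461·6 − 41·60)/365 = 306/365; c = (341·60 − 41·461)/365 = 1559/365.
At r = -2: q̂ = (306/365)·(-2) + (1559/365)·(1) = 947/365.

q̂ = 2.595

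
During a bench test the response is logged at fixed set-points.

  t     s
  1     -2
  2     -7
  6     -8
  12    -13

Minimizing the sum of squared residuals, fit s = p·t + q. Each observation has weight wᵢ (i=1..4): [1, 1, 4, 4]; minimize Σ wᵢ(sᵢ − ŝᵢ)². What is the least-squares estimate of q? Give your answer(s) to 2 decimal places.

q = -3.09

Entries of AᵀWA: Σwᵢ·t·t = 725, Σwᵢ·t = 75, Σwᵢ·1 = 10.
Right-hand side: Σwᵢ·t·s = -832, Σwᵢ·s = -93.
Normal equations: [[725, 75]; [75, 10]]·[p, q]ᵀ = [-832, -93]ᵀ.
det = 725·10 − 75² = 1625.
p = ((-832)·10 − 75·(-93))/1625 = -269/325; q = (725·(-93) − 75·(-832))/1625 = -201/65.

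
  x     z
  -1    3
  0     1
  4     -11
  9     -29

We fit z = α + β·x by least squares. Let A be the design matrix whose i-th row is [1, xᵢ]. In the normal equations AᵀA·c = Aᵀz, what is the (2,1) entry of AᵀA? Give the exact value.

12

Row 2 ↔ basis x, column 1 ↔ basis 1, so (AᵀA)_{2,1} = Σᵢ x = (-1)·(1) + (0)·(1) + (4)·(1) + (9)·(1) = 12.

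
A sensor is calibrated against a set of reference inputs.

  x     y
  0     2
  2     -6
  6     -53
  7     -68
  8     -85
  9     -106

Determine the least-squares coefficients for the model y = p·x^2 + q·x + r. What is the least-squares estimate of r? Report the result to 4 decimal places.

r = 2.7058

Compute the Gram sums: Σx^2·x^2 = 14370, Σx^2·x = 1808, Σx^2 = 234, Σx·x = 234, Σx = 32, Σ1 = 6.
Moment sums: Σx^2·y = -19290, Σx·y = -2440, Σy = -316.
Row-reducing yields p = -2785/2778, q = -7064/2315, r = 37583/13890.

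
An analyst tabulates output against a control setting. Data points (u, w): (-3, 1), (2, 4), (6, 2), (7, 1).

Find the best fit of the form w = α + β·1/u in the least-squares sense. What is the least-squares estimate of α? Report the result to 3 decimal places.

Compute the Gram sums: Σ1 = 4, Σ1/u = 10/21, Σ1/u·1/u = 361/882.
Moment sums: Σw = 8, Σ1/u·w = 15/7.
Eliminating β: (361/882)·(row 1) − (10/21)·(row 2) gives (622/441)·α = (361/882)·8 − (10/21)·(15/7) = 142/63, so α = 497/311.
Then β = ((15/7) − (10/21)·(497/311))/(361/882) = 1050/311.

α = 1.598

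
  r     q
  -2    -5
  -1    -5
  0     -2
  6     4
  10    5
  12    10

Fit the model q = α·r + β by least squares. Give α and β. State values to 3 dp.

From the data, Σr·r = 285, Σr = 25, Σ1 = 6.
Moment sums: Σr·q = 209, Σq = 7.
Δ = 285·6 − 25² = 1085.
α = (209·6 − 25·7)/1085 = 1079/1085; β = (285·7 − 25·209)/1085 = -646/217.

α = 0.994, β = -2.977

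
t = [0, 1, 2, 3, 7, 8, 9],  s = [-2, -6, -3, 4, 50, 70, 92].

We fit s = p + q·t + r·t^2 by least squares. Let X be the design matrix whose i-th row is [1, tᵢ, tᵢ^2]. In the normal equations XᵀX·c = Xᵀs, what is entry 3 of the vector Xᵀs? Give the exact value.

14400

Entry 3 ↔ basis t^2, so (Xᵀs)_{3} = Σᵢ (t^2)·sᵢ = (0)·(-2) + (1)·(-6) + (4)·(-3) + (9)·(4) + (49)·(50) + (64)·(70) + (81)·(92) = 14400.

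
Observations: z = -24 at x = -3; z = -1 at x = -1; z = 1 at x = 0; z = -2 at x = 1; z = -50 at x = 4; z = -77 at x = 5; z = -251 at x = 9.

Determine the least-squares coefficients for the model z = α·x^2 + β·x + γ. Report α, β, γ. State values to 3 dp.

MᵀM·[α, β, γ]ᵀ = Mᵀz reads: 7525·α + 891·β + 133·γ = -23275;  891·α + 133·β + 15·γ = -2773;  133·α + 15·β + 7·γ = -404.
(Σx^2·x^2 = 7525, Σx^2·x = 891, Σx^2 = 133, Σx·x = 133, Σx = 15, Σ1 = 7, Σx^2·z = -23275, Σx·z = -2773, Σz = -404.)
Solving the 3×3 system (Gaussian elimination) gives α = -730547/239484, β = -6635/11404, γ = 89330/59871.

α = -3.051, β = -0.582, γ = 1.492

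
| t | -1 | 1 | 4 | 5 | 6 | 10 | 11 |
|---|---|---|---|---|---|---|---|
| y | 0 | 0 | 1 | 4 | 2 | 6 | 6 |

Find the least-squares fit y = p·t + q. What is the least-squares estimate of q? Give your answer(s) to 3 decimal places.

The normal equations are: 300·p + 36·q = 162;  36·p + 7·q = 19.
(Σt·t = 300, Σt = 36, Σ1 = 7, Σt·y = 162, Σy = 19.)
det = 300·7 − 36² = 804.
p = (162·7 − 36·19)/804 = 75/134; q = (300·19 − 36·162)/804 = -11/67.

q = -0.164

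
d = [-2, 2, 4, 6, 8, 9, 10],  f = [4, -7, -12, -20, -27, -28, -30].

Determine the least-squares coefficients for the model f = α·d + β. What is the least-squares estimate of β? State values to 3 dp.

Entries of AᵀA: Σd·d = 305, Σd = 37, Σ1 = 7.
Right-hand side: Σd·f = -958, Σf = -120.
So AᵀA·[α, β]ᵀ = Aᵀf: [[305, 37]; [37, 7]]·[α, β]ᵀ = [-958, -120]ᵀ.
det = 305·7 − 37² = 766.
α = ((-958)·7 − 37·(-120))/766 = -1133/383; β = (305·(-120) − 37·(-958))/766 = -577/383.

β = -1.507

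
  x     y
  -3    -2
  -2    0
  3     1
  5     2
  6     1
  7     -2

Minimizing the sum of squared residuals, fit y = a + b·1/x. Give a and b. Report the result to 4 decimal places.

a = -0.0036, b = 2.2858

The normal system AᵀA·[a, b]ᵀ = Aᵀy is [[6, 1/105]; [1/105, 1373/2450]]·[a, b]ᵀ = [0, 269/210]ᵀ.
Δ = 6·(1373/2450) − (1/105)² = 7414/2205.
a = (0·(1373/2450) − (1/105)·(269/210))/(7414/2205) = -269/74140; b = (6·(269/210) − (1/105)·0)/(7414/2205) = 16947/7414.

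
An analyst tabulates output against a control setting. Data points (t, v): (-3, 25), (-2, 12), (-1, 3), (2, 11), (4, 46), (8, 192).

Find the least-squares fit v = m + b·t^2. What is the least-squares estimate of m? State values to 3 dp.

m = -0.991

Sums needed: Σ1 = 6, Σt^2 = 98, Σt^2·t^2 = 4466.
Moment sums: Σv = 289, Σt^2·v = 13344.
det = 6·4466 − 98² = 17192.
m = (289·4466 − 98·13344)/17192 = -1217/1228; b = (6·13344 − 98·289)/17192 = 25871/8596.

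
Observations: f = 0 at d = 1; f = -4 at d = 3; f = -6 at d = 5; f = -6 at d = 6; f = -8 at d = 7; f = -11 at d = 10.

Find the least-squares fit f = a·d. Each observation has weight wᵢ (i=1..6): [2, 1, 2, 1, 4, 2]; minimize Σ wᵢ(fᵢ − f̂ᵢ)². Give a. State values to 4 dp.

a = -1.1197

The normal system MᵀWM·[a]ᵀ = MᵀWf is [[493]]·[a]ᵀ = [-552]ᵀ.
Hence a = -552 / 493 ≈ -1.11968.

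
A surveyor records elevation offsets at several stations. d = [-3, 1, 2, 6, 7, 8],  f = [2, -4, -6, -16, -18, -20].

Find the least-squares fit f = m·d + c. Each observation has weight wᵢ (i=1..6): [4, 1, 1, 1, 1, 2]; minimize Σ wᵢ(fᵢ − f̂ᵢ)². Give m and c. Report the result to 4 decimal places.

The normal system MᵀWM·[m, c]ᵀ = MᵀWf is [[254, 20]; [20, 10]]·[m, c]ᵀ = [-582, -76]ᵀ.
det = 254·10 − 20² = 2140.
m = ((-582)·10 − 20·(-76))/2140 = -215/107; c = (254·(-76) − 20·(-582))/2140 = -1916/535.

m = -2.0093, c = -3.5813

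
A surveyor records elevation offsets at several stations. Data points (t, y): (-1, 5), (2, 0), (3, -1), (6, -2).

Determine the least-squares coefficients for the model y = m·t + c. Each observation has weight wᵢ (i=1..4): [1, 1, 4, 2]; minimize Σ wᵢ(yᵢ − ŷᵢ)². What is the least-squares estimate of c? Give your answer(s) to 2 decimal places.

From the data, Σwᵢ·t·t = 113, Σwᵢ·t = 25, Σwᵢ·1 = 8.
Moment sums: Σwᵢ·t·y = -41, Σwᵢ·y = -3.
AᵀWA·[m, c]ᵀ = AᵀWy becomes [[113, 25]; [25, 8]]·[m, c]ᵀ = [-41, -3]ᵀ.
det = 113·8 − 25² = 279.
m = ((-41)·8 − 25·(-3))/279 = -253/279; c = (113·(-3) − 25·(-41))/279 = 686/279.

c = 2.46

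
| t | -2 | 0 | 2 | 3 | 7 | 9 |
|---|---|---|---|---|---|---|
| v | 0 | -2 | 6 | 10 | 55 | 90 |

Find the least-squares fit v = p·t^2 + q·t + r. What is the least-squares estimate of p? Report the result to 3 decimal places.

Setting ∂/∂p … = 0 gives: 9075·p + 1099·q + 147·r = 10099;  1099·p + 147·q + 19·r = 1237;  147·p + 19·q + 6·r = 159.
(Σt^2·t^2 = 9075, Σt^2·t = 1099, Σt^2 = 147, Σt·t = 147, Σt = 19, Σ1 = 6, Σt^2·v = 10099, Σt·v = 1237, Σv = 159.)
Solving the 3×3 system (Gaussian elimination) gives p = 44399/44376, q = 16979/14792, r = -9139/5547.

p = 1.001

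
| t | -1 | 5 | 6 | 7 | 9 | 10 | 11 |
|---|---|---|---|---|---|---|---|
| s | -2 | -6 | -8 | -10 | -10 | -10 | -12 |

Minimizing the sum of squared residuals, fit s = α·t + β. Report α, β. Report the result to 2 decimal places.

The normal equations are: 413·α + 47·β = -468;  47·α + 7·β = -58.
(Σt·t = 413, Σt = 47, Σ1 = 7, Σt·s = -468, Σs = -58.)
Eliminating β: 7·(row 1) − 47·(row 2) gives 682·α = 7·(-468) − 47·(-58) = -550, so α = -25/31.
Then β = ((-58) − 47·(-25/31))/7 = -89/31.

α = -0.81, β = -2.87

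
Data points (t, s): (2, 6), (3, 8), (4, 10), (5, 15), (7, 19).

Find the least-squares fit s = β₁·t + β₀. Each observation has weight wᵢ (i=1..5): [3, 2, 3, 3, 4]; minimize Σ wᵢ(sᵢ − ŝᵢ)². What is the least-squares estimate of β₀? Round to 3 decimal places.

Entries of MᵀWM: Σwᵢ·t·t = 349, Σwᵢ·t = 67, Σwᵢ·1 = 15.
Moment sums: Σwᵢ·t·s = 961, Σwᵢ·s = 185.
Normal equations: [[349, 67]; [67, 15]]·[β₁, β₀]ᵀ = [961, 185]ᵀ.
Eliminating β₀: 15·(row 1) − 67·(row 2) gives 746·β₁ = 15·961 − 67·185 = 2020, so β₁ = 1010/373.
Then β₀ = (185 − 67·(1010/373))/15 = 89/373.

β₀ = 0.239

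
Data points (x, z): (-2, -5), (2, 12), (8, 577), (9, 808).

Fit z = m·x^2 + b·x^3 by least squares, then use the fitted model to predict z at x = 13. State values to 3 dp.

ẑ = 2355.203

The normal system MᵀM·[m, b]ᵀ = Mᵀz is [[10689, 91817]; [91817, 793713]]·[m, b]ᵀ = [102404, 884592]ᵀ.
det = 10689·793713 − 91817² = 53636768.
m = (102404·793713 − 91817·884592)/53636768 = 864741/788776; b = (10689·884592 − 91817·102404)/53636768 = 13243955/13409192.
At x = 13: ẑ = (864741/788776)·(169) + (13243955/13409192)·(2197) = 7895342507/3352298.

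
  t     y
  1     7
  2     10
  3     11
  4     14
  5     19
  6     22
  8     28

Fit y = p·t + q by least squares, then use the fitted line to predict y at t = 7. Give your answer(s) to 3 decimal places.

ŷ = 24.639

The normal equations are: 155·p + 29·q = 567;  29·p + 7·q = 111.
Δ = 155·7 − 29² = 244.
p = (567·7 − 29·111)/244 = 375/122; q = (155·111 − 29·567)/244 = 381/122.
At t = 7: ŷ = (375/122)·(7) + (381/122)·(1) = 1503/61.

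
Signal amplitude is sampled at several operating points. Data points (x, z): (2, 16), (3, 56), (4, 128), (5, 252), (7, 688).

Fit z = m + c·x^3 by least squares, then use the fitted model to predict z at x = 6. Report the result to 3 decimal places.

ẑ = 433.630

Sums needed: Σ1 = 5, Σx^3 = 567, Σx^3·x^3 = 138163.
Moment sums: Σz = 1140, Σx^3·z = 277316.
So AᵀA·[m, c]ᵀ = Aᵀz: [[5, 567]; [567, 138163]]·[m, c]ᵀ = [1140, 277316]ᵀ.
Eliminating c: 138163·(row 1) − 567·(row 2) gives 369326·m = 138163·1140 − 567·277316 = 267648, so m = 133824/184663.
Then c = (277316 − 567·(133824/184663))/138163 = 370100/184663.
At x = 6: ẑ = (133824/184663)·(1) + (370100/184663)·(216) = 80075424/184663.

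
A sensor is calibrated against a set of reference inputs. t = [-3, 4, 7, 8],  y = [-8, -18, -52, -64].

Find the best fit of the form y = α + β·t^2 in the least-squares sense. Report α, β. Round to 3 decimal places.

α = -0.467, β = -1.015

Sums needed: Σ1 = 4, Σt^2 = 138, Σt^2·t^2 = 6834.
Moment sums: Σy = -142, Σt^2·y = -7004.
So MᵀM·[α, β]ᵀ = Mᵀy: [[4, 138]; [138, 6834]]·[α, β]ᵀ = [-142, -7004]ᵀ.
det = 4·6834 − 138² = 8292.
α = ((-142)·6834 − 138·(-7004))/8292 = -323/691; β = (4·(-7004) − 138·(-142))/8292 = -2105/2073.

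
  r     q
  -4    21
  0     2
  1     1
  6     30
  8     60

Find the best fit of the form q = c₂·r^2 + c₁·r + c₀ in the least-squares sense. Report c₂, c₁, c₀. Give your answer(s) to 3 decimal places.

c₂ = 1.032, c₁ = -1.017, c₀ = 0.892

The normal system XᵀX·[c₂, c₁, c₀]ᵀ = Xᵀq is [[5649, 665, 117]; [665, 117, 11]; [117, 11, 5]]·[c₂, c₁, c₀]ᵀ = [5257, 577, 114]ᵀ.
Solving the 3×3 system (Gaussian elimination) gives c₂ = 268343/260054, c₁ = -264515/260054, c₀ = 115969/130027.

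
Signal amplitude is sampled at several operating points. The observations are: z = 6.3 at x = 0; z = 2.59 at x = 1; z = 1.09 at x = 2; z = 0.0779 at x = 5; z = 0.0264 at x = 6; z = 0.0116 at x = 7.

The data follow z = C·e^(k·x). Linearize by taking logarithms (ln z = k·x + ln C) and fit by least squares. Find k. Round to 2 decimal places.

k = -0.90

Linearized form: ln z = k·x + ln C. From the 6 transformed points,
Sums: Σx = 21.0000, Σ(x)² = 115.0000, Σln z = -7.7651, Σx·ln z = -64.6412.
Normal system: [[115.0000, 21.0000]; [21.0000, 6]]·[k, ln C]ᵀ = [-64.6412, -7.7651]ᵀ.
Solving (det = 249.0000): k = -0.90273, ln C = 1.86539.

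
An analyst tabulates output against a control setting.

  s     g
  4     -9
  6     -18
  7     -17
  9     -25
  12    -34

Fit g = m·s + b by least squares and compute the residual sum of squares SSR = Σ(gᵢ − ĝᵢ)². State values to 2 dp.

SSR = 8.73

Compute the Gram sums: Σs·s = 326, Σs = 38, Σ1 = 5.
Right-hand side: Σs·g = -896, Σg = -103.
Normal equations: [[326, 38]; [38, 5]]·[m, b]ᵀ = [-896, -103]ᵀ.
Determinant 326·5 − 38² = 186.
m = ((-896)·5 − 38·(-103))/186 = -283/93; b = (326·(-103) − 38·(-896))/186 = 235/93.
Residuals: 20/31, -211/93, 55/31, -13/93, -1/93; SSR = 812/93.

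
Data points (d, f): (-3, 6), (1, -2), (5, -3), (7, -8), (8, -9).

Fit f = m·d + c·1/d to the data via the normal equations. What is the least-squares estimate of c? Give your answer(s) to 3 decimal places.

With design matrix M, MᵀM = [[148, 5]; [5, 837649/705600]] and Mᵀf = [-163, -1923/280]ᵀ.
det = 148·(837649/705600) − 5² = 26583013/176400.
m = ((-163)·(837649/705600) − 5·(-1923/280))/(26583013/176400) = -112306987/106332052; c = (148·(-1923/280) − 5·(-163))/(26583013/176400) = -35534520/26583013.

c = -1.337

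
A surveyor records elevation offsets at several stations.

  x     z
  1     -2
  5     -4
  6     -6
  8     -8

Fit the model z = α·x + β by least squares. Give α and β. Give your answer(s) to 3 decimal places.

Setting ∂/∂α … = 0 gives: 126·α + 20·β = -122;  20·α + 4·β = -20.
(Σx·x = 126, Σx = 20, Σ1 = 4, Σx·z = -122, Σz = -20.)
det = 126·4 − 20² = 104.
α = ((-122)·4 − 20·(-20))/104 = -11/13; β = (126·(-20) − 20·(-122))/104 = -10/13.

α = -0.846, β = -0.769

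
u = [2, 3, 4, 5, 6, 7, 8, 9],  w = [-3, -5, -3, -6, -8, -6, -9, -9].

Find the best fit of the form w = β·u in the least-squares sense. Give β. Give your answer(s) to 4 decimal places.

β = -1.0775

XᵀX·[β]ᵀ = Xᵀw reads: 284·β = -306.
β = (-306)/284 = -1.07746.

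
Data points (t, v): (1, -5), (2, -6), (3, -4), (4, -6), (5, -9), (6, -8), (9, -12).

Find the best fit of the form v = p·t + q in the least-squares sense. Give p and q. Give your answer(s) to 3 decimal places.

p = -0.914, q = -3.224

Entries of AᵀA: Σt·t = 172, Σt = 30, Σ1 = 7.
And Σt·v = -254, Σv = -50.
So AᵀA·[p, q]ᵀ = Aᵀv: [[172, 30]; [30, 7]]·[p, q]ᵀ = [-254, -50]ᵀ.
det = 172·7 − 30² = 304.
p = ((-254)·7 − 30·(-50))/304 = -139/152; q = (172·(-50) − 30·(-254))/304 = -245/76.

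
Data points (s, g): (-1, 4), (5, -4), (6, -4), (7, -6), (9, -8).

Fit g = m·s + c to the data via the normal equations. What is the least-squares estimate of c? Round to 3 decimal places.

Setting ∂/∂m … = 0 gives: 192·m + 26·c = -162;  26·m + 5·c = -18.
(Σs·s = 192, Σs = 26, Σ1 = 5, Σs·g = -162, Σg = -18.)
Eliminating c: 5·(row 1) − 26·(row 2) gives 284·m = 5·(-162) − 26·(-18) = -342, so m = -171/142.
Then c = ((-18) − 26·(-171/142))/5 = 189/71.

c = 2.662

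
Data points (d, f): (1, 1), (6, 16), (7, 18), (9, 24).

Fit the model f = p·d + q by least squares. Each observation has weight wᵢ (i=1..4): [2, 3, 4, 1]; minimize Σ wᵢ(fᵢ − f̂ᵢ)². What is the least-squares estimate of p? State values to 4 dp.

p = 2.8631

Setting ∂/∂p … = 0 gives: 387·p + 57·q = 1010;  57·p + 10·q = 146.
(Σwᵢ·d·d = 387, Σwᵢ·d = 57, Σwᵢ·1 = 10, Σwᵢ·d·f = 1010, Σwᵢ·f = 146.)
Δ = 387·10 − 57² = 621.
p = (1010·10 − 57·146)/621 = 1778/621; q = (387·146 − 57·1010)/621 = -356/207.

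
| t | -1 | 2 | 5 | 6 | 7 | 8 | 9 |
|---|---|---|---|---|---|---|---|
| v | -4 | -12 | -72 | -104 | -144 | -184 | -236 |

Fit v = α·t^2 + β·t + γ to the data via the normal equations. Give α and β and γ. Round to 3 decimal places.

α = -2.936, β = 0.350, γ = -0.767

With design matrix A, AᵀA = [[14996, 1932, 260]; [1932, 260, 36]; [260, 36, 7]] and Aᵀv = [-43544, -5608, -756]ᵀ.
Solving the 3×3 system (Gaussian elimination) gives α = -14704/5009, β = 1754/5009, γ = -3844/5009.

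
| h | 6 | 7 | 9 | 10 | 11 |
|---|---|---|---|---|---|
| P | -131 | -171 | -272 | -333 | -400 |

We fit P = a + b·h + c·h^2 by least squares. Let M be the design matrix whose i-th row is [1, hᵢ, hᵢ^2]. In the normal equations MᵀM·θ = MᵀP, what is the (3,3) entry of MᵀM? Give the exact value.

34899

Row 3 ↔ basis h^2, column 3 ↔ basis h^2, so (MᵀM)_{3,3} = Σᵢ (h^2)·(h^2) = (36)·(36) + (49)·(49) + (81)·(81) + (100)·(100) + (121)·(121) = 34899.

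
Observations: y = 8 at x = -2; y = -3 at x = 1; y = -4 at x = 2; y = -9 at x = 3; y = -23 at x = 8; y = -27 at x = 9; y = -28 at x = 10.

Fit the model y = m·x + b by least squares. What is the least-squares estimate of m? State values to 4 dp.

Sums needed: Σx·x = 263, Σx = 31, Σ1 = 7.
And Σx·y = -761, Σy = -86.
AᵀA·[m, b]ᵀ = Aᵀy becomes [[263, 31]; [31, 7]]·[m, b]ᵀ = [-761, -86]ᵀ.
det = 263·7 − 31² = 880.
m = ((-761)·7 − 31·(-86))/880 = -2661/880; b = (263·(-86) − 31·(-761))/880 = 973/880.

m = -3.0239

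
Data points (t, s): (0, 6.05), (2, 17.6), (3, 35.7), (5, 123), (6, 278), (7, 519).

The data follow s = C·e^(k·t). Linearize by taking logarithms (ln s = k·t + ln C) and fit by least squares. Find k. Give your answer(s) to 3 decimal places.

Linearized form: ln s = k·t + ln C. From the 6 transformed points,
Over the data: Σt = 23.0000, Σ(t)² = 123.0000, Σln s = 24.9348, Σt·ln s = 118.0512.
Normal system: [[123.0000, 23.0000]; [23.0000, 6]]·[k, ln C]ᵀ = [118.0512, 24.9348]ᵀ.
Slope k = (n·Σt·ln s − Σt·Σln s)/(n·Σ(t)² − (Σt)²) = (6·118.0512 − 23.0000·24.9348)/209.0000 = 0.64501; ln C = (Σln s − k·Σt)/n = 1.68327.

k = 0.645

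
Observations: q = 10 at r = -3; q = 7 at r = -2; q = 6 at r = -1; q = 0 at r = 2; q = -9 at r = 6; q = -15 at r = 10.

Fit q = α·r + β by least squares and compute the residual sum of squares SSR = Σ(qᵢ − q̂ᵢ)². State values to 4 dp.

Sums needed: Σr·r = 154, Σr = 12, Σ1 = 6.
And Σr·q = -254, Σq = -1.
Normal equations: [[154, 12]; [12, 6]]·[α, β]ᵀ = [-254, -1]ᵀ.
det = 154·6 − 12² = 780.
α = ((-254)·6 − 12·(-1))/780 = -126/65; β = (154·(-1) − 12·(-254))/780 = 1447/390.
Residuals: 37/78, -229/390, 137/390, 1/6, -421/390, 263/390; SSR = 913/390.

SSR = 2.3410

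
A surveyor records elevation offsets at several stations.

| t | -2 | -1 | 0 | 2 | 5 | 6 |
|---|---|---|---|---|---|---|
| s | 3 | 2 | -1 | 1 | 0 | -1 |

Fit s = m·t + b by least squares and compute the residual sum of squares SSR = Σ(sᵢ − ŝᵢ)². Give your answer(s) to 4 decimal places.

SSR = 6.8000

From the data, Σt·t = 70, Σt = 10, Σ1 = 6.
Right-hand side: Σt·s = -12, Σs = 4.
So MᵀM·[m, b]ᵀ = Mᵀs: [[70, 10]; [10, 6]]·[m, b]ᵀ = [-12, 4]ᵀ.
det = 70·6 − 10² = 320.
m = ((-12)·6 − 10·4)/320 = -7/20; b = (70·4 − 10·(-12))/320 = 5/4.
Residuals: 21/20, 2/5, -9/4, 9/20, 1/2, -3/20; SSR = 34/5.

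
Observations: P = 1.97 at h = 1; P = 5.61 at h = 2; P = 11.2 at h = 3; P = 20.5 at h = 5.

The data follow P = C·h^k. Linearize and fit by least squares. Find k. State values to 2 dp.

k = 1.48

With ln Pᵢ as the transformed response and ln hᵢ as the regressor:
Σln h = 3.4012, Σ(ln h)² = 4.2777, Σln P = 7.8389, Σln h·ln P = 8.7107.
Equations: 4.2777·k + 3.4012·ln C = 8.7107;  3.4012·k + 4·ln C = 7.8389.
Slope k = (n·Σln h·ln P − Σln h·Σln P)/(n·Σ(ln h)² − (Σln h)²) = (4·8.7107 − 3.4012·7.8389)/5.5426 = 1.47603; ln C = (Σln P − k·Σln h)/n = 0.70466.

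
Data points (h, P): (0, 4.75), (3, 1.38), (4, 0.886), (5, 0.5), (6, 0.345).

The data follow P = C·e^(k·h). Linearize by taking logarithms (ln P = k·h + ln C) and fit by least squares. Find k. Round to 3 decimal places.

Taking logs, ln P = k·h + ln C, so regress ln P on h.
AᵀA = [[86.0000, 18.0000]; [18.0000, 5]], rhs = [-9.3689, 0.0018]ᵀ  (here Σh = 18.0000, Σ(h)² = 86.0000, Σln P = 0.0018, Σh·ln P = -9.3689).
Δ = 86.0000·5 − (18.0000)² = 106.0000; k = (-9.3689·5 − 18.0000·0.0018)/106.0000 = -0.44224, ln C = (86.0000·0.0018 − 18.0000·-9.3689)/106.0000 = 1.59243.

k = -0.442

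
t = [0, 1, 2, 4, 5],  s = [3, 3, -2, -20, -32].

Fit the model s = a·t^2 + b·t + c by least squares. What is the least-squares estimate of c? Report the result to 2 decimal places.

c = 3.45

Entries of AᵀA: Σt^2·t^2 = 898, Σt^2·t = 198, Σt^2 = 46, Σt·t = 46, Σt = 12, Σ1 = 5.
Moment sums: Σt^2·s = -1125, Σt·s = -241, Σs = -48.
So AᵀA·[a, b, c]ᵀ = Aᵀs: [[898, 198, 46]; [198, 46, 12]; [46, 12, 5]]·[a, b, c]ᵀ = [-1125, -241, -48]ᵀ.
Inverting the 3×3 Gram matrix, [a, b, c]ᵀ = [-459/308, 85/308, 531/154]ᵀ.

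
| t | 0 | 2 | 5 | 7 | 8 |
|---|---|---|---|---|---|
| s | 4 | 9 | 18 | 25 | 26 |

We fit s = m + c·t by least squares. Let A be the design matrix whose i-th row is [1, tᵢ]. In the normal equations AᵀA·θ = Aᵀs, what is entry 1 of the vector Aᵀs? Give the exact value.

82

Entry 1 ↔ basis 1, so (Aᵀs)_{1} = Σᵢ sᵢ = (1)·(4) + (1)·(9) + (1)·(18) + (1)·(25) + (1)·(26) = 82.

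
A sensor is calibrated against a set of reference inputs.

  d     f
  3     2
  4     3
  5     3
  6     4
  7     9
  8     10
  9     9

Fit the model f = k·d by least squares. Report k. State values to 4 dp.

k = 1.0036

The normal equations are: 280·k = 281.
k = 281/280 = 1.00357.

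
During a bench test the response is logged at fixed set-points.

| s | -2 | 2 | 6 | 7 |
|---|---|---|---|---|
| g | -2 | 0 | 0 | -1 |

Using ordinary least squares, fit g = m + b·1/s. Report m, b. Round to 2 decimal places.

Compute the Gram sums: Σ1 = 4, Σ1/s = 13/42, Σ1/s·1/s = 967/1764.
Moment sums: Σg = -3, Σ1/s·g = 6/7.
So XᵀX·[m, b]ᵀ = Xᵀg: [[4, 13/42]; [13/42, 967/1764]]·[m, b]ᵀ = [-3, 6/7]ᵀ.
Eliminating b: (967/1764)·(row 1) − (13/42)·(row 2) gives (411/196)·m = (967/1764)·(-3) − (13/42)·(6/7) = -1123/588, so m = -1123/1233.
Then b = ((6/7) − (13/42)·(-1123/1233))/(967/1764) = 854/411.

m = -0.91, b = 2.08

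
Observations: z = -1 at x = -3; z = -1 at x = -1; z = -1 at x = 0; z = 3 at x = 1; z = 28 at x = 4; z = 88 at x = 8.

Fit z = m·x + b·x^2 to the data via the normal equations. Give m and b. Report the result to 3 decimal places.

The normal equations are: 91·m + 549·b = 823;  549·m + 4435·b = 6073.
Δ = 91·4435 − 549² = 102184.
m = (823·4435 − 549·6073)/102184 = 39491/12773; b = (91·6073 − 549·823)/102184 = 12602/12773.

m = 3.092, b = 0.987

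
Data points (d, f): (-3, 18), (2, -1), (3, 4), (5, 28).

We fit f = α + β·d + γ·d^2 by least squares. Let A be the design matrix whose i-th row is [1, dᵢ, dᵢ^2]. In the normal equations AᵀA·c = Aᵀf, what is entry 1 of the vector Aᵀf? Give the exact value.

Entry 1 ↔ basis 1, so (Aᵀf)_{1} = Σᵢ fᵢ = (1)·(18) + (1)·(-1) + (1)·(4) + (1)·(28) = 49.

49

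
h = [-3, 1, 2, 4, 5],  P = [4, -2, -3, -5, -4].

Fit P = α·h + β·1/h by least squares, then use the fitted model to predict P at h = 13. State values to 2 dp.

P̂ = -12.62

Entries of AᵀA: Σh·h = 55, Σh·1/h = 5, Σ1/h·1/h = 5269/3600.
Right-hand side: Σh·P = -60, Σ1/h·P = -413/60.
So AᵀA·[α, β]ᵀ = AᵀP: [[55, 5]; [5, 5269/3600]]·[α, β]ᵀ = [-60, -413/60]ᵀ.
det = 55·(5269/3600) − 5² = 39959/720.
α = ((-60)·(5269/3600) − 5·(-413/60))/(39959/720) = -38448/39959; β = (55·(-413/60) − 5·(-60))/(39959/720) = -56580/39959.
At h = 13: P̂ = (-38448/39959)·(13) + (-56580/39959)·(1/13) = -6554292/519467.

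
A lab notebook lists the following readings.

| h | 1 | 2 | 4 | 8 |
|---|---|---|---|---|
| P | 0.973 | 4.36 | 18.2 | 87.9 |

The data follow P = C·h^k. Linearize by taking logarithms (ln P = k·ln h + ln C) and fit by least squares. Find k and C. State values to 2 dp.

Let Y = ln P. Fitting Y = k·ln h + ln C by least squares:
Σln h = 4.1589, Σ(ln h)² = 6.7263, Σln P = 8.8227, Σln h·ln P = 14.3509.
Equations: 6.7263·k + 4.1589·ln C = 14.3509;  4.1589·k + 4·ln C = 8.8227.
Slope k = (n·Σln h·ln P − Σln h·Σln P)/(n·Σ(ln h)² − (Σln h)²) = (4·14.3509 − 4.1589·8.8227)/9.6091 = 2.15534; ln C = (Σln P − k·Σln h)/n = -0.03527, so C = exp(-0.03527) = 0.96535.

k = 2.16, C = 0.97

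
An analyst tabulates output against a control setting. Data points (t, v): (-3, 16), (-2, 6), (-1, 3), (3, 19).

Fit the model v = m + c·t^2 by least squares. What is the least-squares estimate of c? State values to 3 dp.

c = 1.904

Sums needed: Σ1 = 4, Σt^2 = 23, Σt^2·t^2 = 179.
And Σv = 44, Σt^2·v = 342.
Normal equations: [[4, 23]; [23, 179]]·[m, c]ᵀ = [44, 342]ᵀ.
Δ = 4·179 − 23² = 187.
m = (44·179 − 23·342)/187 = 10/187; c = (4·342 − 23·44)/187 = 356/187.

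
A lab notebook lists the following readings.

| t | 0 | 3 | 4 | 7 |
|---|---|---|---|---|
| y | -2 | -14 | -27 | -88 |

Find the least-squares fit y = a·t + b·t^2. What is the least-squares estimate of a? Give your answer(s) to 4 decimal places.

Forming MᵀM = [[74, 434]; [434, 2738]] and Mᵀy = [-766, -4870]ᵀ gives MᵀM·[a, b]ᵀ = Mᵀy.
det = 74·2738 − 434² = 14256.
a = ((-766)·2738 − 434·(-4870))/14256 = 113/99; b = (74·(-4870) − 434·(-766))/14256 = -194/99.

a = 1.1414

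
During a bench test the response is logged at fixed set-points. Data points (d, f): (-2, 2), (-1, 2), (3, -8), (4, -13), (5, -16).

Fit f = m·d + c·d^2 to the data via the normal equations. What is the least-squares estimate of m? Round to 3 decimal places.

m = -1.810

Entries of MᵀM: Σd·d = 55, Σd·d^2 = 207, Σd^2·d^2 = 979.
Right-hand side: Σd·f = -162, Σd^2·f = -670.
Eliminating c: 979·(row 1) − 207·(row 2) gives 10996·m = 979·(-162) − 207·(-670) = -19908, so m = -4977/2749.
Then c = ((-670) − 207·(-4977/2749))/979 = -829/2749.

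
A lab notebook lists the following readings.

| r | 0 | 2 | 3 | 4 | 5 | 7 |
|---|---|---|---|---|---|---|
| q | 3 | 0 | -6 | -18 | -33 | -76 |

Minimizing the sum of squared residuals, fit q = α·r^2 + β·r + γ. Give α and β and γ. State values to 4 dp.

Entries of AᵀA: Σr^2·r^2 = 3379, Σr^2·r = 567, Σr^2 = 103, Σr·r = 103, Σr = 21, Σ1 = 6.
And Σr^2·q = -4891, Σr·q = -787, Σq = -130.
Inverting the 3×3 Gram matrix, [α, β, γ]ᵀ = [-503/248, 43067/14632, 20847/7316]ᵀ.

α = -2.0282, β = 2.9433, γ = 2.8495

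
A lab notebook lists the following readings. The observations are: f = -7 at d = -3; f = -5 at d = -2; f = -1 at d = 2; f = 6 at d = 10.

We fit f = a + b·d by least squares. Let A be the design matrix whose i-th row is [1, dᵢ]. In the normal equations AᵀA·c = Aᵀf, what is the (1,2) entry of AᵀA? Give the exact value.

7

Row 1 ↔ basis 1, column 2 ↔ basis d, so (AᵀA)_{1,2} = Σᵢ d = (1)·(-3) + (1)·(-2) + (1)·(2) + (1)·(10) = 7.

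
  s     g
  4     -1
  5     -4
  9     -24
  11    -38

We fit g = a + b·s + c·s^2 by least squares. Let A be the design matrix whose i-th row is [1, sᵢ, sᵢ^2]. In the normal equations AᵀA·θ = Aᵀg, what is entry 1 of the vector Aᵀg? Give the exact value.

-67

Entry 1 ↔ basis 1, so (Aᵀg)_{1} = Σᵢ gᵢ = (1)·(-1) + (1)·(-4) + (1)·(-24) + (1)·(-38) = -67.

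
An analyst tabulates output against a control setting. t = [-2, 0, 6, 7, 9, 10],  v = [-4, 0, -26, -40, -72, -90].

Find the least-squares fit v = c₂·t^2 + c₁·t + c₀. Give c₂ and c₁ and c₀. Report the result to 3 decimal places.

c₂ = -1.069, c₁ = 1.487, c₀ = 2.016

Normal-equation sums: Σt^2·t^2 = 20274, Σt^2·t = 2280, Σt^2 = 270, Σt·t = 270, Σt = 30, Σ1 = 6.
For Mᵀv: Σt^2·v = -17744, Σt·v = -1976, Σv = -232.
Solving the 3×3 system (Gaussian elimination) gives c₂ = -1960/1833, c₁ = 13628/9165, c₀ = 1232/611.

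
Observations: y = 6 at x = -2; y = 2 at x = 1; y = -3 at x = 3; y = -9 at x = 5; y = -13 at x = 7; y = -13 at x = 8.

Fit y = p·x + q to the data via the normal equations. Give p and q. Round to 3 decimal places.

Normal-equation sums: Σx·x = 152, Σx = 22, Σ1 = 6.
For Mᵀy: Σx·y = -259, Σy = -30.
Eliminating q: 6·(row 1) − 22·(row 2) gives 428·p = 6·(-259) − 22·(-30) = -894, so p = -447/214.
Then q = ((-30) − 22·(-447/214))/6 = 569/214.

p = -2.089, q = 2.659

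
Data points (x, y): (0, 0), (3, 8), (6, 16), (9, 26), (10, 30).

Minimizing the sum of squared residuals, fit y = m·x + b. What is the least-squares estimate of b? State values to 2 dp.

b = -0.67

Entries of MᵀM: Σx·x = 226, Σx = 28, Σ1 = 5.
Right-hand side: Σx·y = 654, Σy = 80.
MᵀM·[m, b]ᵀ = Mᵀy becomes [[226, 28]; [28, 5]]·[m, b]ᵀ = [654, 80]ᵀ.
det = 226·5 − 28² = 346.
m = (654·5 − 28·80)/346 = 515/173; b = (226·80 − 28·654)/346 = -116/173.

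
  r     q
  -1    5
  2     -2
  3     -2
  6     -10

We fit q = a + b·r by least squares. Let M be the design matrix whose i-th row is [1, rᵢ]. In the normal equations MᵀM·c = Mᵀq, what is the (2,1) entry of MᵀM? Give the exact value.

Row 2 ↔ basis r, column 1 ↔ basis 1, so (MᵀM)_{2,1} = Σᵢ r = (-1)·(1) + (2)·(1) + (3)·(1) + (6)·(1) = 10.

10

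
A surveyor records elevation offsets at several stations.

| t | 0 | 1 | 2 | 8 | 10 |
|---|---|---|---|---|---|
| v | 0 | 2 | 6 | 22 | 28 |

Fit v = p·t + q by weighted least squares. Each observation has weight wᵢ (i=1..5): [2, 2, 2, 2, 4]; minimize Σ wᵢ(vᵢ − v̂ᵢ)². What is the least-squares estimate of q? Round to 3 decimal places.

AᵀWA·[p, q]ᵀ = AᵀWv reads: 538·p + 62·q = 1500;  62·p + 12·q = 172.
(Σwᵢ·t·t = 538, Σwᵢ·t = 62, Σwᵢ·1 = 12, Σwᵢ·t·v = 1500, Σwᵢ·v = 172.)
det = 538·12 − 62² = 2612.
p = (1500·12 − 62·172)/2612 = 1834/653; q = (538·172 − 62·1500)/2612 = -116/653.

q = -0.178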